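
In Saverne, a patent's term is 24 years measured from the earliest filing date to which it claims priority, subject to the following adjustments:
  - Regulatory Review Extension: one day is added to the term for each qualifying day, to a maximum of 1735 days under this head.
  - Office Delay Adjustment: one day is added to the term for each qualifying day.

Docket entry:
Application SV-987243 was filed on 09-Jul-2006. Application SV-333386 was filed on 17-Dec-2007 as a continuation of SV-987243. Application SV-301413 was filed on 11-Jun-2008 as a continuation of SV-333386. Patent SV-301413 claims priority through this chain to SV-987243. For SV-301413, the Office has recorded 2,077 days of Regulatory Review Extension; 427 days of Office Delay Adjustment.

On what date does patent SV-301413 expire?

June 9, 2036

Earliest priority filing: 9 July 2006.
Base term: 9 July 2006 + 24 years → 9 July 2030.
Regulatory Review Extension: 2077 days claimed exceeds the 1735-day cap, so +1735 days → 9 April 2035.
Office Delay Adjustment: +427 days → 9 June 2036.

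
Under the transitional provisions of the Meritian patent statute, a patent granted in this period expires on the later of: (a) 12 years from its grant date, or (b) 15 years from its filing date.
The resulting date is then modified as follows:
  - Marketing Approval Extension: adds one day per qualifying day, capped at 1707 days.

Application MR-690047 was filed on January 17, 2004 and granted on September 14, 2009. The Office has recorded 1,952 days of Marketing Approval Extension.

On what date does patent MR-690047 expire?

(a) grant + 12 years → 14 September 2021.
(b) filing + 15 years → 17 January 2019.
Later of the two: 14 September 2021.
Marketing Approval Extension: 1952 days claimed exceeds the 1707-day cap, so +1707 days → 18 May 2026.

2026-05-18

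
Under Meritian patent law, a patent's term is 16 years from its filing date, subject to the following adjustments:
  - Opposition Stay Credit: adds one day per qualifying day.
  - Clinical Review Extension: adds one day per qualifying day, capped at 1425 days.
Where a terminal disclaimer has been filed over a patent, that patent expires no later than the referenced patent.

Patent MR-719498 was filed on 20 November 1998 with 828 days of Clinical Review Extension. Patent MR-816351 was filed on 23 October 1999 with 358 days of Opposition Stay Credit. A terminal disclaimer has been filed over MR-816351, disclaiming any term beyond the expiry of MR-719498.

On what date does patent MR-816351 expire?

Natural term of MR-816351:
  Base: filing + 16 years → 23 October 2015.
  Opposition Stay Credit: +358 days → 15 October 2016.
Expiry of referenced patent MR-719498:
  Base: filing + 16 years → 20 November 2014.
  Clinical Review Extension: 828 days (within the 1425-day cap) → +828 days → 25 February 2017.
Terminal disclaimer: MR-816351 expires on the earlier of 15 October 2016 and 25 February 2017.

October 15, 2016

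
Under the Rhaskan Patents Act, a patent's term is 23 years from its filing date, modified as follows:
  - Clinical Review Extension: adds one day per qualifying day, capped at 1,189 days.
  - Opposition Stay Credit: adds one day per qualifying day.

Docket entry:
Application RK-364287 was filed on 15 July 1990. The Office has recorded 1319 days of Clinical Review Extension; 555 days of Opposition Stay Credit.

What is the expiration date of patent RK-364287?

Base term: filing date + 23 years → 15 July 2013.
Clinical Review Extension: 1319 days claimed exceeds the 1189-day cap, so +1189 days → 16 October 2016.
Opposition Stay Credit: +555 days → 24 April 2018.

2018-04-24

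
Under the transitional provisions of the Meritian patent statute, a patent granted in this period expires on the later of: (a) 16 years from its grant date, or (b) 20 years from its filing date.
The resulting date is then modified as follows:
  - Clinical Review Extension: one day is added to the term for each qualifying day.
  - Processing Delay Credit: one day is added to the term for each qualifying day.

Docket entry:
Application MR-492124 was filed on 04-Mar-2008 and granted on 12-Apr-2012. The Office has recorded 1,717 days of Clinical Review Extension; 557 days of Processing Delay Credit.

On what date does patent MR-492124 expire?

July 4, 2034

(a) grant + 16 years → 12 April 2028.
(b) filing + 20 years → 4 March 2028.
Later of the two: 12 April 2028.
Clinical Review Extension: +1717 days → 24 December 2032.
Processing Delay Credit: +557 days → 4 July 2034.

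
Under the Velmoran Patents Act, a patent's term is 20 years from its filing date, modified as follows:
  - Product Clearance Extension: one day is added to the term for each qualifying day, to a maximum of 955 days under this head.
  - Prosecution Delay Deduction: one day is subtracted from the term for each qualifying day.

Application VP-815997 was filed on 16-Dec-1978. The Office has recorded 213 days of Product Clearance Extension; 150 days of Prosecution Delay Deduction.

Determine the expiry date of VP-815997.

February 17, 1999

Base term: filing date + 20 years → 16 December 1998.
Product Clearance Extension: 213 days (within the 955-day cap) → +213 days → 17 July 1999.
Prosecution Delay Deduction: −150 days → 17 February 1999.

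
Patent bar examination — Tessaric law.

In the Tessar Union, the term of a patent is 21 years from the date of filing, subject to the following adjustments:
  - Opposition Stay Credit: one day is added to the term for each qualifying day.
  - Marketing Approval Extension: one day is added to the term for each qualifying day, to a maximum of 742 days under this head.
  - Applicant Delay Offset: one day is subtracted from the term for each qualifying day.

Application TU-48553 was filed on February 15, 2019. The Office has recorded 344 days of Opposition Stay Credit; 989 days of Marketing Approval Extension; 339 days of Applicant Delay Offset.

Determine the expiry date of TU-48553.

Base term: filing date + 21 years → 15 February 2040.
Opposition Stay Credit: +344 days → 24 January 2041.
Marketing Approval Extension: 989 days claimed exceeds the 742-day cap, so +742 days → 5 February 2043.
Applicant Delay Offset: −339 days → 3 March 2042.

March 3, 2042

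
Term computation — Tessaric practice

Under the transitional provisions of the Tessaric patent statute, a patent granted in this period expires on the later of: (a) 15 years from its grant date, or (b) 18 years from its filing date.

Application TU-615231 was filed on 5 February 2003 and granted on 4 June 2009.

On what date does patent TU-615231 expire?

(a) grant + 15 years → 4 June 2024.
(b) filing + 18 years → 5 February 2021.
Later of the two: 4 June 2024.

June 4, 2024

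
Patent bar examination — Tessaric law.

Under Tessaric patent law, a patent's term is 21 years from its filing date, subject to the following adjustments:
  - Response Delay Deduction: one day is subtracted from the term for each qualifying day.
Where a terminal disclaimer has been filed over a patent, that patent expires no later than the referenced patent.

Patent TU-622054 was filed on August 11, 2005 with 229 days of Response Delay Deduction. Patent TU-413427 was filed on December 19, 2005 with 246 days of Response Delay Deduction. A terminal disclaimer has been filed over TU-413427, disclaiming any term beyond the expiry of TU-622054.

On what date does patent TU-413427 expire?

Natural term of TU-413427:
  Base: filing + 21 years → 19 December 2026.
  Response Delay Deduction: −246 days → 17 April 2026.
Expiry of referenced patent TU-622054:
  Base: filing + 21 years → 11 August 2026.
  Response Delay Deduction: −229 days → 25 December 2025.
Terminal disclaimer: TU-413427 expires on the earlier of 17 April 2026 and 25 December 2025.

December 25, 2025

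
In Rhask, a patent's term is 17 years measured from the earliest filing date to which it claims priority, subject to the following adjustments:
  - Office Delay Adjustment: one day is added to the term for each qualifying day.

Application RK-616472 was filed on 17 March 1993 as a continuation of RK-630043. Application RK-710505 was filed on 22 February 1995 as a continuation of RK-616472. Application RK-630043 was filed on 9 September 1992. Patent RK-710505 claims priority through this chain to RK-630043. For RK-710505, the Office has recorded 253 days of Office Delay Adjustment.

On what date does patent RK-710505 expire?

May 20, 2010

Earliest priority filing: 9 September 1992.
Base term: 9 September 1992 + 17 years → 9 September 2009.
Office Delay Adjustment: +253 days → 20 May 2010.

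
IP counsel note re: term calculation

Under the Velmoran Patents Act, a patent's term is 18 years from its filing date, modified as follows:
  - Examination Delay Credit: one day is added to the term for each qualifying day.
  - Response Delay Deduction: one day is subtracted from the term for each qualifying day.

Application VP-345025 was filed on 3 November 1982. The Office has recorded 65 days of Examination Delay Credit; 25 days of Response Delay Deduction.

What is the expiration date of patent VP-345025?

2000-12-13

Base term: filing date + 18 years → 3 November 2000.
Examination Delay Credit: +65 days → 7 January 2001.
Response Delay Deduction: −25 days → 13 December 2000.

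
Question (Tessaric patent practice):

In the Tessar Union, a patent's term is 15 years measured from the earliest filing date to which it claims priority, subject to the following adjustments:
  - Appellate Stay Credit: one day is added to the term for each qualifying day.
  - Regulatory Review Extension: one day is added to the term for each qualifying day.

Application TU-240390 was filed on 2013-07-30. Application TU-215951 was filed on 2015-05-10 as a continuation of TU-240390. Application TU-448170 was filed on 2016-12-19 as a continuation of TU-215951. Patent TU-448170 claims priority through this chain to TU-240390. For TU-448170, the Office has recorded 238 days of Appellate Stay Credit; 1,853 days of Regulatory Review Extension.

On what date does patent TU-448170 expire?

April 21, 2034

Earliest priority filing: 30 July 2013.
Base term: 30 July 2013 + 15 years → 30 July 2028.
Appellate Stay Credit: +238 days → 25 March 2029.
Regulatory Review Extension: +1853 days → 21 April 2034.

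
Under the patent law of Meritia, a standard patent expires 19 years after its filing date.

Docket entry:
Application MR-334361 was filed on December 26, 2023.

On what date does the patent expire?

Filing date + 19 years → 26 December 2042.

2042-12-26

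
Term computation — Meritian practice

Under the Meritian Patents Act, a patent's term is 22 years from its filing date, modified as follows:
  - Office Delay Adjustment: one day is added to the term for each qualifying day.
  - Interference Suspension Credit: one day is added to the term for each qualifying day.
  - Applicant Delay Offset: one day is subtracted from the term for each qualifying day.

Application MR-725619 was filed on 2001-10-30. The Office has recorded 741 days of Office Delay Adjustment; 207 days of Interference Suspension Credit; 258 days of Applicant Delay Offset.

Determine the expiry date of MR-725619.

Base term: filing date + 22 years → 30 October 2023.
Office Delay Adjustment: +741 days → 9 November 2025.
Interference Suspension Credit: +207 days → 4 June 2026.
Applicant Delay Offset: −258 days → 19 September 2025.

2025-09-19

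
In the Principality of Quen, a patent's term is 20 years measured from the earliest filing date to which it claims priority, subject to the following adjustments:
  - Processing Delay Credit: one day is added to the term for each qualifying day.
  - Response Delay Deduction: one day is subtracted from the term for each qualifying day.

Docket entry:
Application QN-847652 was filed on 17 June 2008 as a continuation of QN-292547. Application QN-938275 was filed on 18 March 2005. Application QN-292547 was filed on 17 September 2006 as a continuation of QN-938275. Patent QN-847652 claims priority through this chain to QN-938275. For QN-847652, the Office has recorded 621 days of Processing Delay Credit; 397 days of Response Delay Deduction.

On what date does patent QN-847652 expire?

Earliest priority filing: 18 March 2005.
Base term: 18 March 2005 + 20 years → 18 March 2025.
Processing Delay Credit: +621 days → 29 November 2026.
Response Delay Deduction: −397 days → 28 October 2025.

2025-10-28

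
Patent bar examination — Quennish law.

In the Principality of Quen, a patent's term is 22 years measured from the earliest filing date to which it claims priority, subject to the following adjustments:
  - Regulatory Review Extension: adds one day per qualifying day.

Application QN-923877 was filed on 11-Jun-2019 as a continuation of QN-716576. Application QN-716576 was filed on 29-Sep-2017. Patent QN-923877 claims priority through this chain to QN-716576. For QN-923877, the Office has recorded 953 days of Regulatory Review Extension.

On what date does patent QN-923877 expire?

Earliest priority filing: 29 September 2017.
Base term: 29 September 2017 + 22 years → 29 September 2039.
Regulatory Review Extension: +953 days → 9 May 2042.

May 9, 2042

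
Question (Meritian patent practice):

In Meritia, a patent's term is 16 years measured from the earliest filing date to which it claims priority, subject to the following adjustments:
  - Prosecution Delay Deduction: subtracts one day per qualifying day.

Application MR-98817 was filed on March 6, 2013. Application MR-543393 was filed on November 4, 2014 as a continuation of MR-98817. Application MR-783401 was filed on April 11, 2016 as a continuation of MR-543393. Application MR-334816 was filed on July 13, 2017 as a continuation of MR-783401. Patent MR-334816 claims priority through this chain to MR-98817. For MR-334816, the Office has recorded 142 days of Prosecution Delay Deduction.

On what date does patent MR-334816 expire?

Earliest priority filing: 6 March 2013.
Base term: 6 March 2013 + 16 years → 6 March 2029.
Prosecution Delay Deduction: −142 days → 15 October 2028.

October 15, 2028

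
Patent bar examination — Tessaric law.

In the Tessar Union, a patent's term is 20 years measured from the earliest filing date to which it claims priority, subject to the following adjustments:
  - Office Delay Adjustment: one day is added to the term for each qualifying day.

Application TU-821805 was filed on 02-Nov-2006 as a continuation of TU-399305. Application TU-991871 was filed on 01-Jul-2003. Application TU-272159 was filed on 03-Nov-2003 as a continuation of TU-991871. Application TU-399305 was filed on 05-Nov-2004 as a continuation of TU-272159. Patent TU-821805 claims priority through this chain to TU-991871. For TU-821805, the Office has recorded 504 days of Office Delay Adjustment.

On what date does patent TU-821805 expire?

November 16, 2024

Earliest priority filing: 1 July 2003.
Base term: 1 July 2003 + 20 years → 1 July 2023.
Office Delay Adjustment: +504 days → 16 November 2024.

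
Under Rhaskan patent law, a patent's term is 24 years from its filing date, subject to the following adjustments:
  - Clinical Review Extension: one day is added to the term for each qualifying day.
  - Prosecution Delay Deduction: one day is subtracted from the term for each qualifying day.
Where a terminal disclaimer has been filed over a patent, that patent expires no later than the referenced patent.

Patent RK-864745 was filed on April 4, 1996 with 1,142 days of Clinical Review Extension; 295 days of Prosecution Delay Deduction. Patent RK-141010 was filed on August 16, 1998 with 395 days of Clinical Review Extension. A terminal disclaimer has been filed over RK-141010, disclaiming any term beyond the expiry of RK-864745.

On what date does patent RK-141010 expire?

2022-07-30

Natural term of RK-141010:
  Base: filing + 24 years → 16 August 2022.
  Clinical Review Extension: +395 days → 15 September 2023.
Expiry of referenced patent RK-864745:
  Base: filing + 24 years → 4 April 2020.
  Clinical Review Extension: +1142 days → 21 May 2023.
  Prosecution Delay Deduction: −295 days → 30 July 2022.
Terminal disclaimer: RK-141010 expires on the earlier of 15 September 2023 and 30 July 2022.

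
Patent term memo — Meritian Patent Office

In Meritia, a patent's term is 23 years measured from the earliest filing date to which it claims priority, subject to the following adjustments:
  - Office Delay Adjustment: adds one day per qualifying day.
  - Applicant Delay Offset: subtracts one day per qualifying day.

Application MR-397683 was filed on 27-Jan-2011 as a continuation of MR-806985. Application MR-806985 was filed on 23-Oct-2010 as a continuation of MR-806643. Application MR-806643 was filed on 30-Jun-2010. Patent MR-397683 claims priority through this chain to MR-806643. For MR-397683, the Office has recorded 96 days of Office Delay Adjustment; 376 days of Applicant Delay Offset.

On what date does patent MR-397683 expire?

Earliest priority filing: 30 June 2010.
Base term: 30 June 2010 + 23 years → 30 June 2033.
Office Delay Adjustment: +96 days → 4 October 2033.
Applicant Delay Offset: −376 days → 23 September 2032.

2032-09-23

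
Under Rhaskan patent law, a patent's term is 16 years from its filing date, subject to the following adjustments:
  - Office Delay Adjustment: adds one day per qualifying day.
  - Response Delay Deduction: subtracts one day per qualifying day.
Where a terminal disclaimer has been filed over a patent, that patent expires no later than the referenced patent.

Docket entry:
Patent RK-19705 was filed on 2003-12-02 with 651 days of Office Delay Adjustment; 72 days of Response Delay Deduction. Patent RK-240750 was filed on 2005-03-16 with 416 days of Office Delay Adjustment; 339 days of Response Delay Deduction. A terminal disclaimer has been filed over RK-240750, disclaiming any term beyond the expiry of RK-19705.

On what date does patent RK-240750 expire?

June 1, 2021

Natural term of RK-240750:
  Base: filing + 16 years → 16 March 2021.
  Office Delay Adjustment: +416 days → 6 May 2022.
  Response Delay Deduction: −339 days → 1 June 2021.
Expiry of referenced patent RK-19705:
  Base: filing + 16 years → 2 December 2019.
  Office Delay Adjustment: +651 days → 13 September 2021.
  Response Delay Deduction: −72 days → 3 July 2021.
Terminal disclaimer: RK-240750 expires on the earlier of 1 June 2021 and 3 July 2021.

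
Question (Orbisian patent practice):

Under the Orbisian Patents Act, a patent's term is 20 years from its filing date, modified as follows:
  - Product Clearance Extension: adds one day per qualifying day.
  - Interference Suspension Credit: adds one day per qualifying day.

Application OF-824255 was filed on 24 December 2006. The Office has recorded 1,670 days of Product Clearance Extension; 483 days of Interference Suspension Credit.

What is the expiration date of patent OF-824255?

2032-11-15

Base term: filing date + 20 years → 24 December 2026.
Product Clearance Extension: +1670 days → 21 July 2031.
Interference Suspension Credit: +483 days → 15 November 2032.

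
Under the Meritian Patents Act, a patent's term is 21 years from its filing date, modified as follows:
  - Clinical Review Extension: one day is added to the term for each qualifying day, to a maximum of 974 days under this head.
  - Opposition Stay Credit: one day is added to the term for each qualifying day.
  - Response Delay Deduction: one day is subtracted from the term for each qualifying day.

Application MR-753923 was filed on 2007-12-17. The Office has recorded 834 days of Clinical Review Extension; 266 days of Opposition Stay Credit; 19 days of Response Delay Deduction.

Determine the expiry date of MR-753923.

December 3, 2031

Base term: filing date + 21 years → 17 December 2028.
Clinical Review Extension: 834 days (within the 974-day cap) → +834 days → 31 March 2031.
Opposition Stay Credit: +266 days → 22 December 2031.
Response Delay Deduction: −19 days → 3 December 2031.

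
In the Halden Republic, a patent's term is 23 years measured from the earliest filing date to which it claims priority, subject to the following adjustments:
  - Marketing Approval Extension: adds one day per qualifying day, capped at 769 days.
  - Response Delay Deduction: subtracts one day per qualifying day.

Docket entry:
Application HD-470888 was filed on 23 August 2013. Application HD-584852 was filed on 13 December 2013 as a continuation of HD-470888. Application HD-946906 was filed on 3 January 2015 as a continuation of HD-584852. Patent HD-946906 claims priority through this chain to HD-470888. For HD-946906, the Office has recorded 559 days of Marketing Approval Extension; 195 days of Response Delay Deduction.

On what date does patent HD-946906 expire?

August 22, 2037

Earliest priority filing: 23 August 2013.
Base term: 23 August 2013 + 23 years → 23 August 2036.
Marketing Approval Extension: 559 days (within the 769-day cap) → +559 days → 5 March 2038.
Response Delay Deduction: −195 days → 22 August 2037.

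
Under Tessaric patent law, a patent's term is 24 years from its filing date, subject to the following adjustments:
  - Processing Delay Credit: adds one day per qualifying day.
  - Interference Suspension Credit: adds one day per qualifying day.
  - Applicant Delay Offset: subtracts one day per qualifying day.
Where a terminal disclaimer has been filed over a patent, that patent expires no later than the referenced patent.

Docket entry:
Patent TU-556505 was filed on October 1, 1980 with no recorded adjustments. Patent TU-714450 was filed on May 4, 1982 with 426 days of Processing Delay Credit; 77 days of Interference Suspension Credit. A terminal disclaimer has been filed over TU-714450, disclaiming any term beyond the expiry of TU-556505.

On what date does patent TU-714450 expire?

October 1, 2004

Natural term of TU-714450:
  Base: filing + 24 years → 4 May 2006.
  Processing Delay Credit: +426 days → 4 July 2007.
  Interference Suspension Credit: +77 days → 19 September 2007.
Expiry of referenced patent TU-556505:
  Base: filing + 24 years → 1 October 2004.
Terminal disclaimer: TU-714450 expires on the earlier of 19 September 2007 and 1 October 2004.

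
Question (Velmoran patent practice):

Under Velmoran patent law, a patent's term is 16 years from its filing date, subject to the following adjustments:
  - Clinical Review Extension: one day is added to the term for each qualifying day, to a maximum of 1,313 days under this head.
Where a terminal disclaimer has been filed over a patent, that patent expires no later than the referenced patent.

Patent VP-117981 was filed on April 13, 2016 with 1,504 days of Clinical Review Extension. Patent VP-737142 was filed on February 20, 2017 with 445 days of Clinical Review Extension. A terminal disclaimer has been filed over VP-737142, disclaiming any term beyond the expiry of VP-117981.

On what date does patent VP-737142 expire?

2034-05-11

Natural term of VP-737142:
  Base: filing + 16 years → 20 February 2033.
  Clinical Review Extension: 445 days (within the 1313-day cap) → +445 days → 11 May 2034.
Expiry of referenced patent VP-117981:
  Base: filing + 16 years → 13 April 2032.
  Clinical Review Extension: 1504 days claimed exceeds the 1313-day cap, so +1313 days → 17 November 2035.
Terminal disclaimer: VP-737142 expires on the earlier of 11 May 2034 and 17 November 2035.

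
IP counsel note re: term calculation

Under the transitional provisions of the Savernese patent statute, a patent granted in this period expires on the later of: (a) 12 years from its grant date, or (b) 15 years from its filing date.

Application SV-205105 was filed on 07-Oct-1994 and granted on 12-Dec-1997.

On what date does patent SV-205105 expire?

December 12, 2009

(a) grant + 12 years → 12 December 2009.
(b) filing + 15 years → 7 October 2009.
Later of the two: 12 December 2009.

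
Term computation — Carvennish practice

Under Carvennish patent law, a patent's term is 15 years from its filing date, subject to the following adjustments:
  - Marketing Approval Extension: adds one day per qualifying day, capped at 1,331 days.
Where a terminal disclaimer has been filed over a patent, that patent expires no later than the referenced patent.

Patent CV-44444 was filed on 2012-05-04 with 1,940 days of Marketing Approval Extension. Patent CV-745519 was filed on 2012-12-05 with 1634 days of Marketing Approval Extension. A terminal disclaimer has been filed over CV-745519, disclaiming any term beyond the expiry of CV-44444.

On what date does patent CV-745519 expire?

Natural term of CV-745519:
  Base: filing + 15 years → 5 December 2027.
  Marketing Approval Extension: 1634 days claimed exceeds the 1331-day cap, so +1331 days → 28 July 2031.
Expiry of referenced patent CV-44444:
  Base: filing + 15 years → 4 May 2027.
  Marketing Approval Extension: 1940 days claimed exceeds the 1331-day cap, so +1331 days → 25 December 2030.
Terminal disclaimer: CV-745519 expires on the earlier of 28 July 2031 and 25 December 2030.

2030-12-25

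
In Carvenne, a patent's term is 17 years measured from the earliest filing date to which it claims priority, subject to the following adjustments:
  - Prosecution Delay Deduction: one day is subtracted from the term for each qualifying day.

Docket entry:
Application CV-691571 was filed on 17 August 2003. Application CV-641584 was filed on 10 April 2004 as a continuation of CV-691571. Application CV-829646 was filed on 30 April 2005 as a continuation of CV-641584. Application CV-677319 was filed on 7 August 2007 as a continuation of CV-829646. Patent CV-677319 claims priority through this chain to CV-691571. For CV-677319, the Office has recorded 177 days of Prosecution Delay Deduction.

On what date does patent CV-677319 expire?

2020-02-22

Earliest priority filing: 17 August 2003.
Base term: 17 August 2003 + 17 years → 17 August 2020.
Prosecution Delay Deduction: −177 days → 22 February 2020.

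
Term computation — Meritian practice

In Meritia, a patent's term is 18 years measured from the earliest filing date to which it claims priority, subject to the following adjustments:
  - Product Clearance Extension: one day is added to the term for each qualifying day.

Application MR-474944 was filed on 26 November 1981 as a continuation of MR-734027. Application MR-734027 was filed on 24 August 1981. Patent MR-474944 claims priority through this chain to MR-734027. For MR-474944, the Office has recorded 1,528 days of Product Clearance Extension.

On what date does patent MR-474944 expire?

2003-10-30

Earliest priority filing: 24 August 1981.
Base term: 24 August 1981 + 18 years → 24 August 1999.
Product Clearance Extension: +1528 days → 30 October 2003.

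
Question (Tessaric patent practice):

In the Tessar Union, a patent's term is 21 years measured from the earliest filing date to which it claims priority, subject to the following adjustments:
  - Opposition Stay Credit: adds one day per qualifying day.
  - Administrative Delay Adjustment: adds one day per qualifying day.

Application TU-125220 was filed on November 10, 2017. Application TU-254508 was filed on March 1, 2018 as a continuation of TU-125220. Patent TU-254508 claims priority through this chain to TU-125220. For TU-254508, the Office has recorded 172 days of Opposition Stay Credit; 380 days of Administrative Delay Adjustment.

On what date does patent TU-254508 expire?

May 15, 2040

Earliest priority filing: 10 November 2017.
Base term: 10 November 2017 + 21 years → 10 November 2038.
Opposition Stay Credit: +172 days → 1 May 2039.
Administrative Delay Adjustment: +380 days → 15 May 2040.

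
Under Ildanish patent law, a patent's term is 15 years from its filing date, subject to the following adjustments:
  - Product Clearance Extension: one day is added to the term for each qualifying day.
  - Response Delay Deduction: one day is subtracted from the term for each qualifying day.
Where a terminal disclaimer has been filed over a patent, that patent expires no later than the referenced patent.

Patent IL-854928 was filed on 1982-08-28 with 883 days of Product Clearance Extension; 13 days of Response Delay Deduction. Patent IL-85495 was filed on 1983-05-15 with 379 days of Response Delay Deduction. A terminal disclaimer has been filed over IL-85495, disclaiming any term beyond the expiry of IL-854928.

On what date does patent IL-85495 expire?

Natural term of IL-85495:
  Base: filing + 15 years → 15 May 1998.
  Response Delay Deduction: −379 days → 1 May 1997.
Expiry of referenced patent IL-854928:
  Base: filing + 15 years → 28 August 1997.
  Product Clearance Extension: +883 days → 28 January 2000.
  Response Delay Deduction: −13 days → 15 January 2000.
Terminal disclaimer: IL-85495 expires on the earlier of 1 May 1997 and 15 January 2000.

1997-05-01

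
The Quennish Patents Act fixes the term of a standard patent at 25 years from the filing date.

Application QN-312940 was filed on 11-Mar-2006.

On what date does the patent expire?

2031-03-11

Filing date + 25 years → 11 March 2031.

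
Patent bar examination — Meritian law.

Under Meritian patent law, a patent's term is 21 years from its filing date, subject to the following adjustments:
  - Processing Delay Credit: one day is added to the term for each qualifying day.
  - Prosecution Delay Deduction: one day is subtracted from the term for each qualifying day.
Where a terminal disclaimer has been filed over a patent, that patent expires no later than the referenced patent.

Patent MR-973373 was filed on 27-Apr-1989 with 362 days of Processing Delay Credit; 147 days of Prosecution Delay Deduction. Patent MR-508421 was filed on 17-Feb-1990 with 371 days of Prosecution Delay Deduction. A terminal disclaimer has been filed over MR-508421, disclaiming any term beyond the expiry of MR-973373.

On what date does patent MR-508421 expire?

2010-02-11

Natural term of MR-508421:
  Base: filing + 21 years → 17 February 2011.
  Prosecution Delay Deduction: −371 days → 11 February 2010.
Expiry of referenced patent MR-973373:
  Base: filing + 21 years → 27 April 2010.
  Processing Delay Credit: +362 days → 24 April 2011.
  Prosecution Delay Deduction: −147 days → 28 November 2010.
Terminal disclaimer: MR-508421 expires on the earlier of 11 February 2010 and 28 November 2010.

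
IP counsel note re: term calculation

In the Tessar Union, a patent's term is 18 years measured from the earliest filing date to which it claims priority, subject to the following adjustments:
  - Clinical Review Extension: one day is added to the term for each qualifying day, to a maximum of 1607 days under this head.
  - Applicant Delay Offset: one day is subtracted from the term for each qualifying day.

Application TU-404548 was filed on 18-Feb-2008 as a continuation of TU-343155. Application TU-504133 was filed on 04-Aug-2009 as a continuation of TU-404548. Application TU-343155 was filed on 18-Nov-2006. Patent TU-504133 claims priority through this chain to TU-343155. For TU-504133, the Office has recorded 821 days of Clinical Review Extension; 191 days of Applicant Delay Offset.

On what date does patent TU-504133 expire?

Earliest priority filing: 18 November 2006.
Base term: 18 November 2006 + 18 years → 18 November 2024.
Clinical Review Extension: 821 days (within the 1607-day cap) → +821 days → 17 February 2027.
Applicant Delay Offset: −191 days → 10 August 2026.

August 10, 2026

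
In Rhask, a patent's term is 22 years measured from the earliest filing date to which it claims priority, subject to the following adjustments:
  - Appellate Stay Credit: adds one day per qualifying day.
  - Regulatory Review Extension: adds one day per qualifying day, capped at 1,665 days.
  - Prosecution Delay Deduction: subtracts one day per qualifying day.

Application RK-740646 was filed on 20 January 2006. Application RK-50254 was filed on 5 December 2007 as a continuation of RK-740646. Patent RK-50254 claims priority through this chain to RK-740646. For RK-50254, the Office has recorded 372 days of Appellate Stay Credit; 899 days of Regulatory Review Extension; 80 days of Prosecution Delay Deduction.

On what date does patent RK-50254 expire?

2031-04-25

Earliest priority filing: 20 January 2006.
Base term: 20 January 2006 + 22 years → 20 January 2028.
Appellate Stay Credit: +372 days → 26 January 2029.
Regulatory Review Extension: 899 days (within the 1665-day cap) → +899 days → 14 July 2031.
Prosecution Delay Deduction: −80 days → 25 April 2031.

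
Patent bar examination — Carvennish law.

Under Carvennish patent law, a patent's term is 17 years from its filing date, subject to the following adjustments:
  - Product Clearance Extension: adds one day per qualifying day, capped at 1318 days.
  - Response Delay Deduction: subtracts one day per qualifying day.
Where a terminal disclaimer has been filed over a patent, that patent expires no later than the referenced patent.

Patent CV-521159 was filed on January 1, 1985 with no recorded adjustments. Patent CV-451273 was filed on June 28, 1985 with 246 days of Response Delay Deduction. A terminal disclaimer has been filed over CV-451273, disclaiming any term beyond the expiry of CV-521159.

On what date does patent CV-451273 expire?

2001-10-25

Natural term of CV-451273:
  Base: filing + 17 years → 28 June 2002.
  Response Delay Deduction: −246 days → 25 October 2001.
Expiry of referenced patent CV-521159:
  Base: filing + 17 years → 1 January 2002.
Terminal disclaimer: CV-451273 expires on the earlier of 25 October 2001 and 1 January 2002.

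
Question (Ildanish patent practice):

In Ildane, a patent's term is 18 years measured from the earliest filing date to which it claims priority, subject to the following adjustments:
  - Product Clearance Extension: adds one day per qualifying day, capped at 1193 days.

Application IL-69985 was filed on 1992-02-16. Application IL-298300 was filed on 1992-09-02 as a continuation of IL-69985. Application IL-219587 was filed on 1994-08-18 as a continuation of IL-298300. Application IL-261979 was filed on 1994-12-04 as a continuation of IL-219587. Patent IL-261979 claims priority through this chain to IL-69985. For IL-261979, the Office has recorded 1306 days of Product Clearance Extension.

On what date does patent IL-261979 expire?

Earliest priority filing: 16 February 1992.
Base term: 16 February 1992 + 18 years → 16 February 2010.
Product Clearance Extension: 1306 days claimed exceeds the 1193-day cap, so +1193 days → 24 May 2013.

2013-05-24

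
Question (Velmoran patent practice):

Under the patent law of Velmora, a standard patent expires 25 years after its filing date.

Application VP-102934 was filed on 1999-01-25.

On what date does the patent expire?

Filing date + 25 years → 25 January 2024.

2024-01-25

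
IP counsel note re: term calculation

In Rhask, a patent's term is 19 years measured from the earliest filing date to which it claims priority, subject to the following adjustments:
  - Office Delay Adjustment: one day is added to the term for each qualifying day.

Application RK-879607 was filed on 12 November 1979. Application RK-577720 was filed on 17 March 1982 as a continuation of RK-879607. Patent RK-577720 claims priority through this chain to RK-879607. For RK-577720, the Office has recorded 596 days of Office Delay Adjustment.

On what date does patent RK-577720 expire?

Earliest priority filing: 12 November 1979.
Base term: 12 November 1979 + 19 years → 12 November 1998.
Office Delay Adjustment: +596 days → 30 June 2000.

June 30, 2000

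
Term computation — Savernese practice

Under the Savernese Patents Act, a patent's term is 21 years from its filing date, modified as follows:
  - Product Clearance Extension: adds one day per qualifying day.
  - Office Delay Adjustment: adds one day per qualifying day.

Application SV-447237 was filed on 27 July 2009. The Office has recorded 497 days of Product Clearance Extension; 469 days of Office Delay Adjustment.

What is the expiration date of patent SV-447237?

March 19, 2033

Base term: filing date + 21 years → 27 July 2030.
Product Clearance Extension: +497 days → 6 December 2031.
Office Delay Adjustment: +469 days → 19 March 2033.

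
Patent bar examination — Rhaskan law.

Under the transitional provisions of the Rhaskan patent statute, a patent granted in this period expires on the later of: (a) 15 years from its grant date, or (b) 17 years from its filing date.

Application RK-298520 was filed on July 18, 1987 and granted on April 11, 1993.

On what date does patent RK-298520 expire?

April 11, 2008

(a) grant + 15 years → 11 April 2008.
(b) filing + 17 years → 18 July 2004.
Later of the two: 11 April 2008.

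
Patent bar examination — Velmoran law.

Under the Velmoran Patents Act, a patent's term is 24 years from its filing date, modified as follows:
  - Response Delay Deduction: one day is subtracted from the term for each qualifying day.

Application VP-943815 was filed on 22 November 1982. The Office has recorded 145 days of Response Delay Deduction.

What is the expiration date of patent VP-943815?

Base term: filing date + 24 years → 22 November 2006.
Response Delay Deduction: −145 days → 30 June 2006.

2006-06-30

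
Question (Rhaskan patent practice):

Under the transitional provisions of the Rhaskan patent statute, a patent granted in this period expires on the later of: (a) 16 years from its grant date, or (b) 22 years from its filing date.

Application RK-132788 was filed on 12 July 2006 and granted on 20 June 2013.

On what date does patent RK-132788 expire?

June 20, 2029

(a) grant + 16 years → 20 June 2029.
(b) filing + 22 years → 12 July 2028.
Later of the two: 20 June 2029.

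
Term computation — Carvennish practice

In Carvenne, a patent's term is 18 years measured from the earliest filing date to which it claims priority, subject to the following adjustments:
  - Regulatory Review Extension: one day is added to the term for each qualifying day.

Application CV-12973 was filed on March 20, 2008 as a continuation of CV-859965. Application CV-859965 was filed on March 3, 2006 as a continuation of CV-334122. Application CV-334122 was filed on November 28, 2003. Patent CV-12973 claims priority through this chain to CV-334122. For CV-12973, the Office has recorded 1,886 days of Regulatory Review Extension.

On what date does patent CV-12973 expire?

Earliest priority filing: 28 November 2003.
Base term: 28 November 2003 + 18 years → 28 November 2021.
Regulatory Review Extension: +1886 days → 27 January 2027.

January 27, 2027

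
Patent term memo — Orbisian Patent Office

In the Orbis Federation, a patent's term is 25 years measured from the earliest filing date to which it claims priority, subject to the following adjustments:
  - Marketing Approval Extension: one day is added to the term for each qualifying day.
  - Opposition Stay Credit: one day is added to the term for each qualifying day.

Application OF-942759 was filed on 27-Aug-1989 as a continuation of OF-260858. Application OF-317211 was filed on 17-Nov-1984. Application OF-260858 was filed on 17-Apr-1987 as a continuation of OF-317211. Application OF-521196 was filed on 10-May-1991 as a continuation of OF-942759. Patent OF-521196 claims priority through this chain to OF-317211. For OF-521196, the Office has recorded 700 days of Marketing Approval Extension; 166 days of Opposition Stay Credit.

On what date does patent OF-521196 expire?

Earliest priority filing: 17 November 1984.
Base term: 17 November 1984 + 25 years → 17 November 2009.
Marketing Approval Extension: +700 days → 18 October 2011.
Opposition Stay Credit: +166 days → 1 April 2012.

April 1, 2012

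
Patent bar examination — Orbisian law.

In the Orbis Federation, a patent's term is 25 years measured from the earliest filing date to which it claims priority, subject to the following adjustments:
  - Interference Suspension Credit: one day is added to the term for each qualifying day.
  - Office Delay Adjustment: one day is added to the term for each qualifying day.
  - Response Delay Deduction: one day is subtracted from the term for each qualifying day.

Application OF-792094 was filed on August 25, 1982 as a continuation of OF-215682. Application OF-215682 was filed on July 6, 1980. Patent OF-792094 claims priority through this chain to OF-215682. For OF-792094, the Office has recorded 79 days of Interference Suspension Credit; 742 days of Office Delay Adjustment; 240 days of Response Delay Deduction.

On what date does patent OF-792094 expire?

February 7, 2007

Earliest priority filing: 6 July 1980.
Base term: 6 July 1980 + 25 years → 6 July 2005.
Interference Suspension Credit: +79 days → 23 September 2005.
Office Delay Adjustment: +742 days → 5 October 2007.
Response Delay Deduction: −240 days → 7 February 2007.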